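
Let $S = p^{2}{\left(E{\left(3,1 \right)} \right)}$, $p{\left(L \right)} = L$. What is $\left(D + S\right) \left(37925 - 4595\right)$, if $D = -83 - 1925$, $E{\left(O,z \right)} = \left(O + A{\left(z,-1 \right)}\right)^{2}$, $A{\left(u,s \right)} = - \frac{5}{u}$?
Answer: $-66393360$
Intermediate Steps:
$E{\left(O,z \right)} = \left(O - \frac{5}{z}\right)^{2}$
$D = -2008$ ($D = -83 - 1925 = -2008$)
$S = 16$ ($S = \left(1^{-2} \left(-5 + 3 \cdot 1\right)^{2}\right)^{2} = \left(1 \left(-5 + 3\right)^{2}\right)^{2} = \left(1 \left(-2\right)^{2}\right)^{2} = \left(1 \cdot 4\right)^{2} = 4^{2} = 16$)
$\left(D + S\right) \left(37925 - 4595\right) = \left(-2008 + 16\right) \left(37925 - 4595\right) = \left(-1992\right) 33330 = -66393360$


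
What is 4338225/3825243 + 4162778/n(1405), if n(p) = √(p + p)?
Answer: 482025/425027 + 2081389*√2810/1405 ≈ 78530.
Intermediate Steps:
n(p) = √2*√p (n(p) = √(2*p) = √2*√p)
4338225/3825243 + 4162778/n(1405) = 4338225/3825243 + 4162778/((√2*√1405)) = 4338225*(1/3825243) + 4162778/(√2810) = 482025/425027 + 4162778*(√2810/2810) = 482025/425027 + 2081389*√2810/1405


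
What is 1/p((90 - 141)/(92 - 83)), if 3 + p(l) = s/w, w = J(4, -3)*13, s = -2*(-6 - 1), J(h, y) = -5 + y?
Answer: -52/163 ≈ -0.31902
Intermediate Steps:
s = 14 (s = -2*(-7) = 14)
w = -104 (w = (-5 - 3)*13 = -8*13 = -104)
p(l) = -163/52 (p(l) = -3 + 14/(-104) = -3 + 14*(-1/104) = -3 - 7/52 = -163/52)
1/p((90 - 141)/(92 - 83)) = 1/(-163/52) = -52/163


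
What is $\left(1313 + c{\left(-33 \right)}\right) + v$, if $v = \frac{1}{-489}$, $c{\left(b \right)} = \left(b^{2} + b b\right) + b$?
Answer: $\frac{1690961}{489} \approx 3458.0$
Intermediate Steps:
$c{\left(b \right)} = b + 2 b^{2}$ ($c{\left(b \right)} = \left(b^{2} + b^{2}\right) + b = 2 b^{2} + b = b + 2 b^{2}$)
$v = - \frac{1}{489} \approx -0.002045$
$\left(1313 + c{\left(-33 \right)}\right) + v = \left(1313 - 33 \left(1 + 2 \left(-33\right)\right)\right) - \frac{1}{489} = \left(1313 - 33 \left(1 - 66\right)\right) - \frac{1}{489} = \left(1313 - -2145\right) - \frac{1}{489} = \left(1313 + 2145\right) - \frac{1}{489} = 3458 - \frac{1}{489} = \frac{1690961}{489}$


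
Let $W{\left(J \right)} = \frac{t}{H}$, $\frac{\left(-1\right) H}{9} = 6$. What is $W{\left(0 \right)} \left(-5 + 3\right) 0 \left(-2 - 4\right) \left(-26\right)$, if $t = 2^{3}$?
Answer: $0$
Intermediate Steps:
$H = -54$ ($H = \left(-9\right) 6 = -54$)
$t = 8$
$W{\left(J \right)} = - \frac{4}{27}$ ($W{\left(J \right)} = \frac{8}{-54} = 8 \left(- \frac{1}{54}\right) = - \frac{4}{27}$)
$W{\left(0 \right)} \left(-5 + 3\right) 0 \left(-2 - 4\right) \left(-26\right) = - \frac{4 \left(-5 + 3\right)}{27} \cdot 0 \left(-2 - 4\right) \left(-26\right) = \left(- \frac{4}{27}\right) \left(-2\right) 0 \left(-6\right) \left(-26\right) = \frac{8}{27} \cdot 0 \left(-26\right) = 0 \left(-26\right) = 0$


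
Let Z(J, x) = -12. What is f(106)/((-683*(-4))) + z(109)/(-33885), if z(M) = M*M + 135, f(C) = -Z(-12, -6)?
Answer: -8105273/23143455 ≈ -0.35022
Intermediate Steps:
f(C) = 12 (f(C) = -1*(-12) = 12)
z(M) = 135 + M² (z(M) = M² + 135 = 135 + M²)
f(106)/((-683*(-4))) + z(109)/(-33885) = 12/((-683*(-4))) + (135 + 109²)/(-33885) = 12/2732 + (135 + 11881)*(-1/33885) = 12*(1/2732) + 12016*(-1/33885) = 3/683 - 12016/33885 = -8105273/23143455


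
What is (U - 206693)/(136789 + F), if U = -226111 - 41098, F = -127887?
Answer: -236951/4451 ≈ -53.235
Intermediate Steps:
U = -267209
(U - 206693)/(136789 + F) = (-267209 - 206693)/(136789 - 127887) = -473902/8902 = -473902*1/8902 = -236951/4451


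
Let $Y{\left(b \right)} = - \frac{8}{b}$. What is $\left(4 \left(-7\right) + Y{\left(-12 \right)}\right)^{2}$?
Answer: $\frac{6724}{9} \approx 747.11$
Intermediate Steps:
$\left(4 \left(-7\right) + Y{\left(-12 \right)}\right)^{2} = \left(4 \left(-7\right) - \frac{8}{-12}\right)^{2} = \left(-28 - - \frac{2}{3}\right)^{2} = \left(-28 + \frac{2}{3}\right)^{2} = \left(- \frac{82}{3}\right)^{2} = \frac{6724}{9}$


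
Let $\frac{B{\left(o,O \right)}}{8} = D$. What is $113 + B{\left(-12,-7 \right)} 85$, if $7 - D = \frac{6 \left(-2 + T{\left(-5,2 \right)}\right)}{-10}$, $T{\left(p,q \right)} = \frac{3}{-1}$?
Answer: $2833$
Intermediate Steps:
$T{\left(p,q \right)} = -3$ ($T{\left(p,q \right)} = 3 \left(-1\right) = -3$)
$D = 4$ ($D = 7 - \frac{6 \left(-2 - 3\right)}{-10} = 7 - 6 \left(-5\right) \left(- \frac{1}{10}\right) = 7 - \left(-30\right) \left(- \frac{1}{10}\right) = 7 - 3 = 4$)
$B{\left(o,O \right)} = 32$ ($B{\left(o,O \right)} = 8 \cdot 4 = 32$)
$113 + B{\left(-12,-7 \right)} 85 = 113 + 32 \cdot 85 = 113 + 2720 = 2833$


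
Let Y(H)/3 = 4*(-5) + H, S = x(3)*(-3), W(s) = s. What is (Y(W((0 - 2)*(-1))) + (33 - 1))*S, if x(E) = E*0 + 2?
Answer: 132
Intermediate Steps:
x(E) = 2 (x(E) = 0 + 2 = 2)
S = -6 (S = 2*(-3) = -6)
Y(H) = -60 + 3*H (Y(H) = 3*(4*(-5) + H) = 3*(-20 + H) = -60 + 3*H)
(Y(W((0 - 2)*(-1))) + (33 - 1))*S = ((-60 + 3*((0 - 2)*(-1))) + (33 - 1))*(-6) = ((-60 + 3*(-2*(-1))) + 32)*(-6) = ((-60 + 3*2) + 32)*(-6) = ((-60 + 6) + 32)*(-6) = (-54 + 32)*(-6) = -22*(-6) = 132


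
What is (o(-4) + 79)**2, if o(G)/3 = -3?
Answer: 4900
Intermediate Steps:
o(G) = -9 (o(G) = 3*(-3) = -9)
(o(-4) + 79)**2 = (-9 + 79)**2 = 70**2 = 4900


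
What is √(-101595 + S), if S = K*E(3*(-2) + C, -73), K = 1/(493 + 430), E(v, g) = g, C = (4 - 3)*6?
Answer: I*√86551794134/923 ≈ 318.74*I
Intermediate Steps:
C = 6 (C = 1*6 = 6)
K = 1/923 ≈ 0.0010834
S = -73/923 (S = (1/923)*(-73) = -73/923 ≈ -0.079090)
√(-101595 + S) = √(-101595 - 73/923) = √(-93772258/923) = I*√86551794134/923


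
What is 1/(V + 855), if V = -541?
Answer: 1/314 ≈ 0.0031847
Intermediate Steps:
1/(V + 855) = 1/(-541 + 855) = 1/314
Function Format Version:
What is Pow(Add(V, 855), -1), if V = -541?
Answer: Rational(1, 314) ≈ 0.0031847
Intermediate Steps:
Pow(Add(V, 855), -1) = Pow(Add(-541, 855), -1) = Pow(314, -1) = Rational(1, 314)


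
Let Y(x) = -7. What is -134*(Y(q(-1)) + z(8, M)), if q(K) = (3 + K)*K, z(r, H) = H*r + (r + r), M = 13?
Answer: -15142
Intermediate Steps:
z(r, H) = 2*r + H*r (z(r, H) = H*r + 2*r = 2*r + H*r)
q(K) = K*(3 + K)
-134*(Y(q(-1)) + z(8, M)) = -134*(-7 + 8*(2 + 13)) = -134*(-7 + 8*15) = -134*(-7 + 120) = -134*113 = -15142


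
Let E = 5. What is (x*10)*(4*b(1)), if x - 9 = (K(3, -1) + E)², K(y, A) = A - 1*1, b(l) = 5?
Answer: 3600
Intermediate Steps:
K(y, A) = -1 + A (K(y, A) = A - 1 = -1 + A)
x = 18 (x = 9 + ((-1 - 1) + 5)² = 9 + (-2 + 5)² = 9 + 3² = 9 + 9 = 18)
(x*10)*(4*b(1)) = (18*10)*(4*5) = 180*20 = 3600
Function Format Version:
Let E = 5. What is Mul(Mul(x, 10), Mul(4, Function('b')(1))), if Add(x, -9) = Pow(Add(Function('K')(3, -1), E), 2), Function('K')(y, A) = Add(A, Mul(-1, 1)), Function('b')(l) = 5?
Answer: 3600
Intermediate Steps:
Function('K')(y, A) = Add(-1, A) (Function('K')(y, A) = Add(A, -1) = Add(-1, A))
x = 18 (x = Add(9, Pow(Add(Add(-1, -1), 5), 2)) = Add(9, Pow(Add(-2, 5), 2)) = Add(9, Pow(3, 2)) = Add(9, 9) = 18)
Mul(Mul(x, 10), Mul(4, Function('b')(1))) = Mul(Mul(18, 10), Mul(4, 5)) = Mul(180, 20) = 3600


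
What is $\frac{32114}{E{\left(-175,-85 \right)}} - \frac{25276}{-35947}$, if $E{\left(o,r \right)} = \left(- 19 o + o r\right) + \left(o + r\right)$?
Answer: $\frac{803926699}{322444590} \approx 2.4932$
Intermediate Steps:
$E{\left(o,r \right)} = r - 18 o + o r$
$\frac{32114}{E{\left(-175,-85 \right)}} - \frac{25276}{-35947} = \frac{32114}{-85 - -3150 - -14875} - \frac{25276}{-35947} = \frac{32114}{-85 + 3150 + 14875} - - \frac{25276}{35947} = \frac{32114}{17940} + \frac{25276}{35947} = 32114 \cdot \frac{1}{17940} + \frac{25276}{35947} = \frac{16057}{8970} + \frac{25276}{35947} = \frac{803926699}{322444590}$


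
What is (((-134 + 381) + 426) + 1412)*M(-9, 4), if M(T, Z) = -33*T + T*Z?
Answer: 544185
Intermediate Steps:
(((-134 + 381) + 426) + 1412)*M(-9, 4) = (((-134 + 381) + 426) + 1412)*(-9*(-33 + 4)) = ((247 + 426) + 1412)*(-9*(-29)) = (673 + 1412)*261 = 2085*261 = 544185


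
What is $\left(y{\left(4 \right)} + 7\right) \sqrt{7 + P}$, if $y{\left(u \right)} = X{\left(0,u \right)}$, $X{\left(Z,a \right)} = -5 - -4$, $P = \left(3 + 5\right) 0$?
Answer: $6 \sqrt{7} \approx 15.875$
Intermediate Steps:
$P = 0$ ($P = 8 \cdot 0 = 0$)
$X{\left(Z,a \right)} = -1$ ($X{\left(Z,a \right)} = -5 + 4 = -1$)
$y{\left(u \right)} = -1$
$\left(y{\left(4 \right)} + 7\right) \sqrt{7 + P} = \left(-1 + 7\right) \sqrt{7 + 0} = 6 \sqrt{7}$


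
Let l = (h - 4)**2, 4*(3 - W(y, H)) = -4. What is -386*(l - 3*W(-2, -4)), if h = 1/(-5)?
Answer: -54426/25 ≈ -2177.0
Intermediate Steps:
W(y, H) = 4 (W(y, H) = 3 - 1/4*(-4) = 3 + 1 = 4)
h = -1/5 ≈ -0.20000
l = 441/25 (l = (-1/5 - 4)**2 = (-21/5)**2 = 441/25 ≈ 17.640)
-386*(l - 3*W(-2, -4)) = -386*(441/25 - 3*4) = -386*(441/25 - 12) = -386*141/25 = -54426/25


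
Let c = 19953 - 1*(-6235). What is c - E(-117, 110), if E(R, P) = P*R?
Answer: 39058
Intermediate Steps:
c = 26188 (c = 19953 + 6235 = 26188)
c - E(-117, 110) = 26188 - 110*(-117) = 26188 - 1*(-12870) = 26188 + 12870 = 39058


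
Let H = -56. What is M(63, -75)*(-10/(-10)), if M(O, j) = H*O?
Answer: -3528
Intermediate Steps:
M(O, j) = -56*O
M(63, -75)*(-10/(-10)) = (-56*63)*(-10/(-10)) = -(-35280)*(-1)/10 = -3528*1 = -3528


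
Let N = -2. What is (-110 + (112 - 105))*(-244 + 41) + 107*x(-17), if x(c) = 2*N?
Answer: 20481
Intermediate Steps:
x(c) = -4 (x(c) = 2*(-2) = -4)
(-110 + (112 - 105))*(-244 + 41) + 107*x(-17) = (-110 + (112 - 105))*(-244 + 41) + 107*(-4) = (-110 + 7)*(-203) - 428 = -103*(-203) - 428 = 20909 - 428 = 20481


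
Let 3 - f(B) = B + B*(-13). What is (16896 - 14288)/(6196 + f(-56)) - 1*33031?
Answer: -182559729/5527 ≈ -33031.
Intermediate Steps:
f(B) = 3 + 12*B (f(B) = 3 - (B + B*(-13)) = 3 - (B - 13*B) = 3 - (-12)*B = 3 + 12*B)
(16896 - 14288)/(6196 + f(-56)) - 1*33031 = (16896 - 14288)/(6196 + (3 + 12*(-56))) - 1*33031 = 2608/(6196 + (3 - 672)) - 33031 = 2608/(6196 - 669) - 33031 = 2608/5527 - 33031 = -182559729/5527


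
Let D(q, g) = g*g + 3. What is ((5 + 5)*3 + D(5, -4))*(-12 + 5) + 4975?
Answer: 4632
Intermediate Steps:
D(q, g) = 3 + g**2 (D(q, g) = g**2 + 3 = 3 + g**2)
((5 + 5)*3 + D(5, -4))*(-12 + 5) + 4975 = ((5 + 5)*3 + (3 + (-4)**2))*(-12 + 5) + 4975 = (10*3 + (3 + 16))*(-7) + 4975 = (30 + 19)*(-7) + 4975 = 49*(-7) + 4975 = -343 + 4975 = 4632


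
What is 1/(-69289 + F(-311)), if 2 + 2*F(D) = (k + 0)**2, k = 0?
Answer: -1/69290 ≈ -1.4432e-5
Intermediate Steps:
F(D) = -1 (F(D) = -1 + (0 + 0)**2/2 = -1 + (1/2)*0**2 = -1 + (1/2)*0 = -1 + 0 = -1)
1/(-69289 + F(-311)) = 1/(-69289 - 1) = 1/(-69290) = -1/69290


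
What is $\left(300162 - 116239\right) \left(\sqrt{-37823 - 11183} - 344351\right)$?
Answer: $-63334068973 + 183923 i \sqrt{49006} \approx -6.3334 \cdot 10^{10} + 4.0716 \cdot 10^{7} i$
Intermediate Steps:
$\left(300162 - 116239\right) \left(\sqrt{-37823 - 11183} - 344351\right) = 183923 \left(\sqrt{-49006} - 344351\right) = 183923 \left(i \sqrt{49006} - 344351\right) = 183923 \left(-344351 + i \sqrt{49006}\right) = -63334068973 + 183923 i \sqrt{49006}$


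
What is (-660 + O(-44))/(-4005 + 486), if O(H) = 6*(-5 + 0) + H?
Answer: 734/3519 ≈ 0.20858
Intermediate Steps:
O(H) = -30 + H (O(H) = 6*(-5) + H = -30 + H)
(-660 + O(-44))/(-4005 + 486) = (-660 + (-30 - 44))/(-4005 + 486) = (-660 - 74)/(-3519) = -734*(-1/3519) = 734/3519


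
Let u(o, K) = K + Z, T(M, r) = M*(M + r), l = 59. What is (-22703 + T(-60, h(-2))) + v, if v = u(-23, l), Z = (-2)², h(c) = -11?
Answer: -18380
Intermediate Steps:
Z = 4
u(o, K) = 4 + K (u(o, K) = K + 4 = 4 + K)
v = 63 (v = 4 + 59 = 63)
(-22703 + T(-60, h(-2))) + v = (-22703 - 60*(-60 - 11)) + 63 = (-22703 - 60*(-71)) + 63 = (-22703 + 4260) + 63 = -18443 + 63 = -18380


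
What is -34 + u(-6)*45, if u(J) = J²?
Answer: 1586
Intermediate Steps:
-34 + u(-6)*45 = -34 + (-6)²*45 = -34 + 36*45 = -34 + 1620 = 1586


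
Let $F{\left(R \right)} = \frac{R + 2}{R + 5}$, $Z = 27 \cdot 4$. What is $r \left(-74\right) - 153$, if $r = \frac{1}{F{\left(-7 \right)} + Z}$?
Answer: $- \frac{33961}{221} \approx -153.67$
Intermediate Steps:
$Z = 108$
$F{\left(R \right)} = \frac{2 + R}{5 + R}$
$r = \frac{2}{221}$ ($r = \frac{1}{\frac{2 - 7}{5 - 7} + 108} = \frac{1}{\frac{1}{-2} \left(-5\right) + 108} = \frac{1}{\left(- \frac{1}{2}\right) \left(-5\right) + 108} = \frac{1}{\frac{5}{2} + 108} = \frac{1}{\frac{221}{2}} = \frac{2}{221} \approx 0.0090498$)
$r \left(-74\right) - 153 = \frac{2}{221} \left(-74\right) - 153 = - \frac{148}{221} - 153 = - \frac{33961}{221}$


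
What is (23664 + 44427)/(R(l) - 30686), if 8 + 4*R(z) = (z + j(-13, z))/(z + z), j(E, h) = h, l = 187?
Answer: -90788/40917 ≈ -2.2188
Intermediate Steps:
R(z) = -7/4 (R(z) = -2 + ((z + z)/(z + z))/4 = -2 + ((2*z)/((2*z)))/4 = -2 + ((2*z)*(1/(2*z)))/4 = -2 + (¼)*1 = -2 + ¼ = -7/4)
(23664 + 44427)/(R(l) - 30686) = (23664 + 44427)/(-7/4 - 30686) = 68091/(-122751/4) = 68091*(-4/122751) = -90788/40917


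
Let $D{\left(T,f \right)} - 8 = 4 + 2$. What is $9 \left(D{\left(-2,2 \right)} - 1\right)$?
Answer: $117$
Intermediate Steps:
$D{\left(T,f \right)} = 14$ ($D{\left(T,f \right)} = 8 + \left(4 + 2\right) = 8 + 6 = 14$)
$9 \left(D{\left(-2,2 \right)} - 1\right) = 9 \left(14 - 1\right) = 9 \cdot 13 = 117$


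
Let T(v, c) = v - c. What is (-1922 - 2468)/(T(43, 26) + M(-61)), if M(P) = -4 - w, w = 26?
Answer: 4390/13 ≈ 337.69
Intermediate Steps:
M(P) = -30 (M(P) = -4 - 1*26 = -4 - 26 = -30)
(-1922 - 2468)/(T(43, 26) + M(-61)) = (-1922 - 2468)/((43 - 1*26) - 30) = -4390/((43 - 26) - 30) = -4390/(17 - 30) = -4390/(-13) = -4390*(-1/13) = 4390/13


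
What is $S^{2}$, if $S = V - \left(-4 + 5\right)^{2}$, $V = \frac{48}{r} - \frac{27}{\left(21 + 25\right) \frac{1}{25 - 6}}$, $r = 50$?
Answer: $\frac{165662641}{1322500} \approx 125.26$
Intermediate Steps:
$V = - \frac{11721}{1150}$ ($V = \frac{48}{50} - \frac{27}{\left(21 + 25\right) \frac{1}{25 - 6}} = 48 \cdot \frac{1}{50} - \frac{27}{46 \cdot \frac{1}{19}} = \frac{24}{25} - \frac{27}{46 \cdot \frac{1}{19}} = \frac{24}{25} - \frac{27}{\frac{46}{19}} = \frac{24}{25} - \frac{513}{46} = - \frac{11721}{1150} \approx -10.192$)
$S = - \frac{12871}{1150}$ ($S = - \frac{11721}{1150} - \left(-4 + 5\right)^{2} = - \frac{11721}{1150} - 1^{2} = - \frac{11721}{1150} - 1 = - \frac{12871}{1150} \approx -11.192$)
$S^{2} = \left(- \frac{12871}{1150}\right)^{2} = \frac{165662641}{1322500}$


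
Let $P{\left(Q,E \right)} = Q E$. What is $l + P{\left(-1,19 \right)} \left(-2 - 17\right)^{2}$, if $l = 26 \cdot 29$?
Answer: $-6105$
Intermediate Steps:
$P{\left(Q,E \right)} = E Q$
$l = 754$
$l + P{\left(-1,19 \right)} \left(-2 - 17\right)^{2} = 754 + 19 \left(-1\right) \left(-2 - 17\right)^{2} = 754 - 19 \left(-19\right)^{2} = 754 - 6859 = -6105$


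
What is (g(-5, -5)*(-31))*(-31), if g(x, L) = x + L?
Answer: -9610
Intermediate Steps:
g(x, L) = L + x
(g(-5, -5)*(-31))*(-31) = ((-5 - 5)*(-31))*(-31) = -10*(-31)*(-31) = 310*(-31) = -9610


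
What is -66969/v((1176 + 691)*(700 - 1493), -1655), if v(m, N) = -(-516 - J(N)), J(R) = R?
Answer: 66969/1139 ≈ 58.796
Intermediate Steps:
v(m, N) = 516 + N (v(m, N) = -(-516 - N) = 516 + N)
-66969/v((1176 + 691)*(700 - 1493), -1655) = -66969/(516 - 1655) = -66969/(-1139) = -66969*(-1/1139) = 66969/1139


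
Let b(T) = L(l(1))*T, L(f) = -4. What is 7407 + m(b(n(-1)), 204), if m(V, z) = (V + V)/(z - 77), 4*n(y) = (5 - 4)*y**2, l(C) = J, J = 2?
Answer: 940687/127 ≈ 7407.0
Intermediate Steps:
l(C) = 2
n(y) = y**2/4 (n(y) = ((5 - 4)*y**2)/4 = (1*y**2)/4 = y**2/4)
b(T) = -4*T
m(V, z) = 2*V/(-77 + z) (m(V, z) = (2*V)/(-77 + z) = 2*V/(-77 + z))
7407 + m(b(n(-1)), 204) = 7407 + 2*(-(-1)**2)/(-77 + 204) = 7407 + 2*(-1)/127 = 7407 + 2*(-4*1/4)*(1/127) = 7407 + 2*(-1)*(1/127) = 7407 - 2/127 = 940687/127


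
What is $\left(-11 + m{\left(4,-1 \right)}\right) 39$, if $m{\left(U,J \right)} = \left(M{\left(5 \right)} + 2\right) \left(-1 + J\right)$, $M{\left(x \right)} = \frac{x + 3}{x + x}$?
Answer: $- \frac{3237}{5} \approx -647.4$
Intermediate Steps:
$M{\left(x \right)} = \frac{3 + x}{2 x}$
$m{\left(U,J \right)} = - \frac{14}{5} + \frac{14 J}{5}$ ($m{\left(U,J \right)} = \left(\frac{3 + 5}{2 \cdot 5} + 2\right) \left(-1 + J\right) = \left(\frac{1}{2} \cdot \frac{1}{5} \cdot 8 + 2\right) \left(-1 + J\right) = \left(\frac{4}{5} + 2\right) \left(-1 + J\right) = \frac{14 \left(-1 + J\right)}{5} = - \frac{14}{5} + \frac{14 J}{5}$)
$\left(-11 + m{\left(4,-1 \right)}\right) 39 = \left(-11 + \left(- \frac{14}{5} + \frac{14}{5} \left(-1\right)\right)\right) 39 = \left(-11 - \frac{28}{5}\right) 39 = \left(- \frac{83}{5}\right) 39 = - \frac{3237}{5}$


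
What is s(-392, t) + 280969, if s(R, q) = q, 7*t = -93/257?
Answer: 505463138/1799 ≈ 2.8097e+5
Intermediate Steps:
t = -93/1799 (t = (-93/257)/7 = (-93*1/257)/7 = (1/7)*(-93/257) = -93/1799 ≈ -0.051695)
s(-392, t) + 280969 = -93/1799 + 280969 = 505463138/1799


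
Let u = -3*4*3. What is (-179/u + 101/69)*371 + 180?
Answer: 2126099/828 ≈ 2567.8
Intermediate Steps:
u = -36 (u = -12*3 = -36)
(-179/u + 101/69)*371 + 180 = (-179/(-36) + 101/69)*371 + 180 = (-179*(-1/36) + 101*(1/69))*371 + 180 = (179/36 + 101/69)*371 + 180 = (5329/828)*371 + 180 = 1977059/828 + 180 = 2126099/828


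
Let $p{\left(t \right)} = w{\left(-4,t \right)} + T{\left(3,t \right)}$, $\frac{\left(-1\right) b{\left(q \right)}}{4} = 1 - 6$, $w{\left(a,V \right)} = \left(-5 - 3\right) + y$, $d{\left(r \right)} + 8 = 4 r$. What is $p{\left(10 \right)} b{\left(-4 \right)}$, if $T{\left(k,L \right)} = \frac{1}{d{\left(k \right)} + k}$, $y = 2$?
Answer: $- \frac{820}{7} \approx -117.14$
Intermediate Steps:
$d{\left(r \right)} = -8 + 4 r$
$w{\left(a,V \right)} = -6$ ($w{\left(a,V \right)} = \left(-5 - 3\right) + 2 = -8 + 2 = -6$)
$T{\left(k,L \right)} = \frac{1}{-8 + 5 k}$ ($T{\left(k,L \right)} = \frac{1}{\left(-8 + 4 k\right) + k} = \frac{1}{-8 + 5 k}$)
$b{\left(q \right)} = 20$ ($b{\left(q \right)} = - 4 \left(1 - 6\right) = \left(-4\right) \left(-5\right) = 20$)
$p{\left(t \right)} = - \frac{41}{7}$ ($p{\left(t \right)} = -6 + \frac{1}{-8 + 5 \cdot 3} = -6 + \frac{1}{-8 + 15} = -6 + \frac{1}{7} = - \frac{41}{7}$)
$p{\left(10 \right)} b{\left(-4 \right)} = \left(- \frac{41}{7}\right) 20 = - \frac{820}{7}$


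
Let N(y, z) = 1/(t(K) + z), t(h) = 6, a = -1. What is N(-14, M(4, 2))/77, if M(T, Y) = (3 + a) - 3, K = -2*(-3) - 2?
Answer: 1/385 ≈ 0.0025974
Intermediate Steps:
K = 4 (K = 6 - 2 = 4)
M(T, Y) = -1 (M(T, Y) = (3 - 1) - 3 = 2 - 3 = -1)
N(y, z) = 1/(6 + z)
N(-14, M(4, 2))/77 = 1/((6 - 1)*77) = (1/77)/5 = (⅕)*(1/77) = 1/385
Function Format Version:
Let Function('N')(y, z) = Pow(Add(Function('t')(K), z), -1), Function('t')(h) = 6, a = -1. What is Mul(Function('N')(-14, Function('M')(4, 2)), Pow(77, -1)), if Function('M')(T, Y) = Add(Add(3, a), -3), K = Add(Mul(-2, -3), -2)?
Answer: Rational(1, 385) ≈ 0.0025974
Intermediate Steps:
K = 4 (K = Add(6, -2) = 4)
Function('M')(T, Y) = -1 (Function('M')(T, Y) = Add(Add(3, -1), -3) = Add(2, -3) = -1)
Function('N')(y, z) = Pow(Add(6, z), -1)
Mul(Function('N')(-14, Function('M')(4, 2)), Pow(77, -1)) = Mul(Pow(Add(6, -1), -1), Pow(77, -1)) = Mul(Pow(5, -1), Rational(1, 77)) = Mul(Rational(1, 5), Rational(1, 77)) = Rational(1, 385)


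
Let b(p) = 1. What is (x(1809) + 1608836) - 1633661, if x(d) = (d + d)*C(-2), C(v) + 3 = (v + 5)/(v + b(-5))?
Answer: -46533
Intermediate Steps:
C(v) = -3 + (5 + v)/(1 + v) (C(v) = -3 + (v + 5)/(v + 1) = -3 + (5 + v)/(1 + v))
x(d) = -12*d (x(d) = (d + d)*(2*(1 - 1*(-2))/(1 - 2)) = (2*d)*(2*(1 + 2)/(-1)) = (2*d)*(2*(-1)*3) = (2*d)*(-6) = -12*d)
(x(1809) + 1608836) - 1633661 = (-12*1809 + 1608836) - 1633661 = (-21708 + 1608836) - 1633661 = 1587128 - 1633661 = -46533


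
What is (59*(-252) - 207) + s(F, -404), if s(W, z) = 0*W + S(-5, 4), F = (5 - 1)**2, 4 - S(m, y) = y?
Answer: -15075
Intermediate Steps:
S(m, y) = 4 - y
F = 16 (F = 4**2 = 16)
s(W, z) = 0 (s(W, z) = 0*W + (4 - 1*4) = 0 + (4 - 4) = 0 + 0 = 0)
(59*(-252) - 207) + s(F, -404) = (59*(-252) - 207) + 0 = (-14868 - 207) + 0 = -15075 + 0 = -15075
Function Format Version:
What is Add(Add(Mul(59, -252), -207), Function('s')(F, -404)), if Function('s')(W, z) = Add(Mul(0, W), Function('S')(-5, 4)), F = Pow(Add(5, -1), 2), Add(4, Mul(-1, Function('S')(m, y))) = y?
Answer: -15075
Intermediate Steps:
Function('S')(m, y) = Add(4, Mul(-1, y))
F = 16 (F = Pow(4, 2) = 16)
Function('s')(W, z) = 0 (Function('s')(W, z) = Add(Mul(0, W), Add(4, Mul(-1, 4))) = Add(0, Add(4, -4)) = Add(0, 0) = 0)
Add(Add(Mul(59, -252), -207), Function('s')(F, -404)) = Add(Add(Mul(59, -252), -207), 0) = Add(Add(-14868, -207), 0) = Add(-15075, 0) = -15075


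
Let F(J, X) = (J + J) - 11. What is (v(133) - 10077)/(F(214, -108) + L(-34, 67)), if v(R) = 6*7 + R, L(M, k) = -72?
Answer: -9902/345 ≈ -28.701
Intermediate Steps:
F(J, X) = -11 + 2*J (F(J, X) = 2*J - 11 = -11 + 2*J)
v(R) = 42 + R
(v(133) - 10077)/(F(214, -108) + L(-34, 67)) = ((42 + 133) - 10077)/((-11 + 2*214) - 72) = (175 - 10077)/((-11 + 428) - 72) = -9902/(417 - 72) = -9902/345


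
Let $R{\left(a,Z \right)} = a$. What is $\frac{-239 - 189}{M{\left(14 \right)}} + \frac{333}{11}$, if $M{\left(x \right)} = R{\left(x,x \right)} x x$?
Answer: $\frac{227261}{7546} \approx 30.117$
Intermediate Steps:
$M{\left(x \right)} = x^{3}$ ($M{\left(x \right)} = x x x = x^{2} x = x^{3}$)
$\frac{-239 - 189}{M{\left(14 \right)}} + \frac{333}{11} = \frac{-239 - 189}{14^{3}} + \frac{333}{11} = \frac{-239 - 189}{2744} + 333 \cdot \frac{1}{11} = \left(-428\right) \frac{1}{2744} + \frac{333}{11} = - \frac{107}{686} + \frac{333}{11} = \frac{227261}{7546}$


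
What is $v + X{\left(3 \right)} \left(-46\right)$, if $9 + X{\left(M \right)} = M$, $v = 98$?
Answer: $374$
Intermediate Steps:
$X{\left(M \right)} = -9 + M$
$v + X{\left(3 \right)} \left(-46\right) = 98 + \left(-9 + 3\right) \left(-46\right) = 98 - -276 = 98 + 276 = 374$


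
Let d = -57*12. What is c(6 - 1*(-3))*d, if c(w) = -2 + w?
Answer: -4788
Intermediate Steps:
d = -684
c(6 - 1*(-3))*d = (-2 + (6 - 1*(-3)))*(-684) = (-2 + (6 + 3))*(-684) = (-2 + 9)*(-684) = 7*(-684) = -4788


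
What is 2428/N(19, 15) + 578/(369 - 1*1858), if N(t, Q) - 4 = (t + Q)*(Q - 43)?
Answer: -1040809/352893 ≈ -2.9494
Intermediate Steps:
N(t, Q) = 4 + (-43 + Q)*(Q + t) (N(t, Q) = 4 + (t + Q)*(Q - 43) = 4 + (Q + t)*(-43 + Q) = 4 + (-43 + Q)*(Q + t))
2428/N(19, 15) + 578/(369 - 1*1858) = 2428/(4 + 15**2 - 43*15 - 43*19 + 15*19) + 578/(369 - 1*1858) = 2428/(4 + 225 - 645 - 817 + 285) + 578/(369 - 1858) = 2428/(-948) + 578/(-1489) = 2428*(-1/948) + 578*(-1/1489) = -607/237 - 578/1489 = -1040809/352893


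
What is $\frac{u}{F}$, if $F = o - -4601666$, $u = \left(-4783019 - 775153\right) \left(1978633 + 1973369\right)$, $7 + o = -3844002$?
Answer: $- \frac{21965906860344}{757657} \approx -2.8992 \cdot 10^{7}$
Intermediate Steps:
$o = -3844009$ ($o = -7 - 3844002 = -3844009$)
$u = -21965906860344$ ($u = \left(-5558172\right) 3952002 = -21965906860344$)
$F = 757657$ ($F = -3844009 - -4601666 = -3844009 + 4601666 = 757657$)
$\frac{u}{F} = - \frac{21965906860344}{757657}$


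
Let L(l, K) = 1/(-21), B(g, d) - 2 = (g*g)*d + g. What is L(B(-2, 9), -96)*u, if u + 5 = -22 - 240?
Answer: 89/7 ≈ 12.714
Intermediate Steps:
B(g, d) = 2 + g + d*g**2 (B(g, d) = 2 + ((g*g)*d + g) = 2 + (g**2*d + g) = 2 + (d*g**2 + g) = 2 + (g + d*g**2) = 2 + g + d*g**2)
L(l, K) = -1/21
u = -267 (u = -5 + (-22 - 240) = -5 - 262 = -267)
L(B(-2, 9), -96)*u = -1/21*(-267) = 89/7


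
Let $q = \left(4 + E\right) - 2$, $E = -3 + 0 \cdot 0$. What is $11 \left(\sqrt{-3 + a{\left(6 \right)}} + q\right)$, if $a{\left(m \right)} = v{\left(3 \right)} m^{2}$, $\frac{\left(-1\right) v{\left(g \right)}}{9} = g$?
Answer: $-11 + 55 i \sqrt{39} \approx -11.0 + 343.48 i$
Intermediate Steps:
$v{\left(g \right)} = - 9 g$
$E = -3$ ($E = -3 + 0 = -3$)
$a{\left(m \right)} = - 27 m^{2}$ ($a{\left(m \right)} = \left(-9\right) 3 m^{2} = - 27 m^{2}$)
$q = -1$ ($q = \left(4 - 3\right) - 2 = 1 - 2 = -1$)
$11 \left(\sqrt{-3 + a{\left(6 \right)}} + q\right) = 11 \left(\sqrt{-3 - 27 \cdot 6^{2}} - 1\right) = 11 \left(\sqrt{-3 - 972} - 1\right) = 11 \left(\sqrt{-975} - 1\right) = 11 \left(5 i \sqrt{39} - 1\right) = 11 \left(-1 + 5 i \sqrt{39}\right) = -11 + 55 i \sqrt{39}$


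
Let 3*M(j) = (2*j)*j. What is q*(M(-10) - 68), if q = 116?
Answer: -464/3 ≈ -154.67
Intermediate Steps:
M(j) = 2*j²/3 (M(j) = ((2*j)*j)/3 = (2*j²)/3 = 2*j²/3)
q*(M(-10) - 68) = 116*((⅔)*(-10)² - 68) = 116*((⅔)*100 - 68) = 116*(200/3 - 68) = 116*(-4/3) = -464/3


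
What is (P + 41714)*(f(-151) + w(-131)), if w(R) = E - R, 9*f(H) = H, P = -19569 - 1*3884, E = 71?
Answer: 3382343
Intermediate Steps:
P = -23453 (P = -19569 - 3884 = -23453)
f(H) = H/9
w(R) = 71 - R
(P + 41714)*(f(-151) + w(-131)) = (-23453 + 41714)*((⅑)*(-151) + (71 - 1*(-131))) = 18261*(-151/9 + (71 + 131)) = 18261*(-151/9 + 202) = 18261*(1667/9) = 3382343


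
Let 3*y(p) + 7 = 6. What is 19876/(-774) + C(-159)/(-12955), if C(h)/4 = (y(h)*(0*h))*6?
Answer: -9938/387 ≈ -25.680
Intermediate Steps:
y(p) = -⅓ (y(p) = -7/3 + (⅓)*6 = -7/3 + 2 = -⅓)
C(h) = 0 (C(h) = 4*(-0*h*6) = 4*(-⅓*0*6) = 4*(0*6) = 4*0 = 0)
19876/(-774) + C(-159)/(-12955) = 19876/(-774) + 0/(-12955) = 19876*(-1/774) + 0*(-1/12955) = -9938/387 + 0 = -9938/387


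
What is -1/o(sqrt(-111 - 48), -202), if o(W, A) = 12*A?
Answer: 1/2424 ≈ 0.00041254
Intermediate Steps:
-1/o(sqrt(-111 - 48), -202) = -1/(12*(-202)) = -1/(-2424) = -1*(-1/2424) = 1/2424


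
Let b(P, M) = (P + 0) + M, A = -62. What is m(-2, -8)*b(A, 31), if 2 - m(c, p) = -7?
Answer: -279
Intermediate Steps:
b(P, M) = M + P (b(P, M) = P + M = M + P)
m(c, p) = 9 (m(c, p) = 2 - 1*(-7) = 2 + 7 = 9)
m(-2, -8)*b(A, 31) = 9*(31 - 62) = 9*(-31) = -279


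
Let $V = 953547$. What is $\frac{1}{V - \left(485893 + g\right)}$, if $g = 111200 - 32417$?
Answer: $\frac{1}{388871} \approx 2.5715 \cdot 10^{-6}$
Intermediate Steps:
$g = 78783$
$\frac{1}{V - \left(485893 + g\right)} = \frac{1}{953547 - 564676} = \frac{1}{388871}$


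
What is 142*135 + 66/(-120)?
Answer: 383389/20 ≈ 19169.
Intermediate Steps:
142*135 + 66/(-120) = 19170 + 66*(-1/120) = 19170 - 11/20 = 383389/20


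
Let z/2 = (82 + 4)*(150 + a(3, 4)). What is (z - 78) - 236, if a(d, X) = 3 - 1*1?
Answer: 25830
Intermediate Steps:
a(d, X) = 2 (a(d, X) = 3 - 1 = 2)
z = 26144 (z = 2*((82 + 4)*(150 + 2)) = 2*(86*152) = 2*13072 = 26144)
(z - 78) - 236 = (26144 - 78) - 236 = 26066 - 236 = 25830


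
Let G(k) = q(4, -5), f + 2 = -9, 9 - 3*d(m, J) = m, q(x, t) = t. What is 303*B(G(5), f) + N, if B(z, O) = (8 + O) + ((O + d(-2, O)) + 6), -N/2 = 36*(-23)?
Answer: 343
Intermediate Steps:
d(m, J) = 3 - m/3
f = -11 (f = -2 - 9 = -11)
N = 1656 (N = -72*(-23) = -2*(-828) = 1656)
G(k) = -5
B(z, O) = 53/3 + 2*O (B(z, O) = (8 + O) + ((O + (3 - 1/3*(-2))) + 6) = (8 + O) + ((O + (3 + 2/3)) + 6) = (8 + O) + ((O + 11/3) + 6) = (8 + O) + ((11/3 + O) + 6) = (8 + O) + (29/3 + O) = 53/3 + 2*O)
303*B(G(5), f) + N = 303*(53/3 + 2*(-11)) + 1656 = 303*(53/3 - 22) + 1656 = 303*(-13/3) + 1656 = -1313 + 1656 = 343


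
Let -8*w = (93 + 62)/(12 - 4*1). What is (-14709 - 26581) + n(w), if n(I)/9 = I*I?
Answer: -168907615/4096 ≈ -41237.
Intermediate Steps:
w = -155/64 (w = -(93 + 62)/(8*(12 - 4*1)) = -155/(8*(12 - 4)) = -155/(8*8) = -⅛*155/8 = -155/64 ≈ -2.4219)
n(I) = 9*I² (n(I) = 9*(I*I) = 9*I²)
(-14709 - 26581) + n(w) = (-14709 - 26581) + 9*(-155/64)² = -41290 + 9*(24025/4096) = -41290 + 216225/4096 = -168907615/4096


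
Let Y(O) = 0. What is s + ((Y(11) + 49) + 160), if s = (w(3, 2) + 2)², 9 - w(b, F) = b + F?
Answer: 245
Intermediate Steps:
w(b, F) = 9 - F - b (w(b, F) = 9 - (b + F) = 9 - (F + b) = 9 + (-F - b) = 9 - F - b)
s = 36 (s = ((9 - 1*2 - 1*3) + 2)² = ((9 - 2 - 3) + 2)² = (4 + 2)² = 6² = 36)
s + ((Y(11) + 49) + 160) = 36 + ((0 + 49) + 160) = 36 + (49 + 160) = 36 + 209 = 245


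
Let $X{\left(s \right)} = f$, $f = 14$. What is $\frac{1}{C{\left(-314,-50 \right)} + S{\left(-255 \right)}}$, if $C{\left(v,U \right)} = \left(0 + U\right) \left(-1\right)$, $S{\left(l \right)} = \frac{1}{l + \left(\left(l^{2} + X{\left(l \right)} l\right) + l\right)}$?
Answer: $\frac{60945}{3047251} \approx 0.02$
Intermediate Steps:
$X{\left(s \right)} = 14$
$S{\left(l \right)} = \frac{1}{l^{2} + 16 l}$ ($S{\left(l \right)} = \frac{1}{l + \left(\left(l^{2} + 14 l\right) + l\right)} = \frac{1}{l + \left(l^{2} + 15 l\right)} = \frac{1}{l^{2} + 16 l}$)
$C{\left(v,U \right)} = - U$ ($C{\left(v,U \right)} = U \left(-1\right) = - U$)
$\frac{1}{C{\left(-314,-50 \right)} + S{\left(-255 \right)}} = \frac{1}{\left(-1\right) \left(-50\right) + \frac{1}{\left(-255\right) \left(16 - 255\right)}} = \frac{1}{50 - \frac{1}{255 \left(-239\right)}} = \frac{1}{50 - - \frac{1}{60945}} = \frac{1}{50 + \frac{1}{60945}} = \frac{1}{\frac{3047251}{60945}} = \frac{60945}{3047251}$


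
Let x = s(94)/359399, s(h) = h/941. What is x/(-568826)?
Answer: -47/96186900667567 ≈ -4.8863e-13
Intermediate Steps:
s(h) = h/941 (s(h) = h*(1/941) = h/941)
x = 94/338194459 (x = ((1/941)*94)/359399 = (94/941)*(1/359399) = 94/338194459 ≈ 2.7795e-7)
x/(-568826) = (94/338194459)/(-568826) = (94/338194459)*(-1/568826) = -47/96186900667567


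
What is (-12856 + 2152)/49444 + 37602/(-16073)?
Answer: -507809670/198678353 ≈ -2.5559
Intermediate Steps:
(-12856 + 2152)/49444 + 37602/(-16073) = -10704*1/49444 + 37602*(-1/16073) = -2676/12361 - 37602/16073 = -507809670/198678353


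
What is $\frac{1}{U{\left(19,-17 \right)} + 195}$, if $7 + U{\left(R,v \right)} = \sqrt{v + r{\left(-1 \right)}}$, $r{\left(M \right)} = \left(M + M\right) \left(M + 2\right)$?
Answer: $\frac{188}{35363} - \frac{i \sqrt{19}}{35363} \approx 0.0053163 - 0.00012326 i$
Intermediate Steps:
$r{\left(M \right)} = 2 M \left(2 + M\right)$
$U{\left(R,v \right)} = -7 + \sqrt{-2 + v}$ ($U{\left(R,v \right)} = -7 + \sqrt{v + 2 \left(-1\right) \left(2 - 1\right)} = -7 + \sqrt{v + 2 \left(-1\right) 1} = -7 + \sqrt{v - 2} = -7 + \sqrt{-2 + v}$)
$\frac{1}{U{\left(19,-17 \right)} + 195} = \frac{1}{\left(-7 + \sqrt{-2 - 17}\right) + 195} = \frac{1}{\left(-7 + \sqrt{-19}\right) + 195} = \frac{1}{\left(-7 + i \sqrt{19}\right) + 195} = \frac{1}{188 + i \sqrt{19}}$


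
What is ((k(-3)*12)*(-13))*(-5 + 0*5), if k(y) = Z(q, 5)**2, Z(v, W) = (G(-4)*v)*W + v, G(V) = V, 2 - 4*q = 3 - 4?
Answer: 633555/4 ≈ 1.5839e+5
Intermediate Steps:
q = 3/4 (q = 1/2 - (3 - 4)/4 = 1/2 - 1/4*(-1) = 1/2 + 1/4 = 3/4 ≈ 0.75000)
Z(v, W) = v - 4*W*v (Z(v, W) = (-4*v)*W + v = -4*W*v + v = v - 4*W*v)
k(y) = 3249/16 (k(y) = (3*(1 - 4*5)/4)**2 = (3*(1 - 20)/4)**2 = ((3/4)*(-19))**2 = (-57/4)**2 = 3249/16)
((k(-3)*12)*(-13))*(-5 + 0*5) = (((3249/16)*12)*(-13))*(-5 + 0*5) = ((9747/4)*(-13))*(-5 + 0) = -126711/4*(-5) = 633555/4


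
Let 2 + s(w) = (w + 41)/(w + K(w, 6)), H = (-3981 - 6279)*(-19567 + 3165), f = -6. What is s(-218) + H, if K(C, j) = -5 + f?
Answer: 38537154799/229 ≈ 1.6828e+8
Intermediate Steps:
H = 168284520 (H = -10260*(-16402) = 168284520)
K(C, j) = -11 (K(C, j) = -5 - 6 = -11)
s(w) = -2 + (41 + w)/(-11 + w) (s(w) = -2 + (w + 41)/(w - 11) = -2 + (41 + w)/(-11 + w))
s(-218) + H = (63 - 1*(-218))/(-11 - 218) + 168284520 = (63 + 218)/(-229) + 168284520 = -1/229*281 + 168284520 = -281/229 + 168284520 = 38537154799/229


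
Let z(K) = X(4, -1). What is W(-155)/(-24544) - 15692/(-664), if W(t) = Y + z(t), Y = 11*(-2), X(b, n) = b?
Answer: 24072275/1018576 ≈ 23.633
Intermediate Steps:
Y = -22
z(K) = 4
W(t) = -18 (W(t) = -22 + 4 = -18)
W(-155)/(-24544) - 15692/(-664) = -18/(-24544) - 15692/(-664) = -18*(-1/24544) - 15692*(-1/664) = 9/12272 + 3923/166 = 24072275/1018576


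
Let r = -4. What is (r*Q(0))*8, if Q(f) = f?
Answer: 0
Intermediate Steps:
(r*Q(0))*8 = -4*0*8 = 0*8 = 0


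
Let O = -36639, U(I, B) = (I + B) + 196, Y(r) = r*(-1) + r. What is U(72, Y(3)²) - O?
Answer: 36907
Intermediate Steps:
Y(r) = 0 (Y(r) = -r + r = 0)
U(I, B) = 196 + B + I (U(I, B) = (B + I) + 196 = 196 + B + I)
U(72, Y(3)²) - O = (196 + 0² + 72) - 1*(-36639) = (196 + 0 + 72) + 36639 = 268 + 36639 = 36907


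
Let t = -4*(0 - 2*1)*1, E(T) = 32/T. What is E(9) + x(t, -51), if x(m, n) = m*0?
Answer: 32/9 ≈ 3.5556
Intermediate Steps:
t = 8 (t = -4*(0 - 2)*1 = -4*(-2)*1 = 8*1 = 8)
x(m, n) = 0
E(9) + x(t, -51) = 32/9 + 0 = 32/9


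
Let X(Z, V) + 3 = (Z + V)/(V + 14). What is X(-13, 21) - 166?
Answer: -5907/35 ≈ -168.77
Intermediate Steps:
X(Z, V) = -3 + (V + Z)/(14 + V) (X(Z, V) = -3 + (Z + V)/(V + 14) = -3 + (V + Z)/(14 + V))
X(-13, 21) - 166 = (-42 - 13 - 2*21)/(14 + 21) - 166 = (-42 - 13 - 42)/35 - 166 = (1/35)*(-97) - 166 = -97/35 - 166 = -5907/35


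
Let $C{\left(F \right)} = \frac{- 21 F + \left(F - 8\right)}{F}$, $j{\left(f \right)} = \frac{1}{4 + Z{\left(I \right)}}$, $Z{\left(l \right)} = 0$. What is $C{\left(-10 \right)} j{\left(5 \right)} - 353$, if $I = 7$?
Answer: $- \frac{1789}{5} \approx -357.8$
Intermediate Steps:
$j{\left(f \right)} = \frac{1}{4}$ ($j{\left(f \right)} = \frac{1}{4 + 0} = \frac{1}{4}$)
$C{\left(F \right)} = \frac{-8 - 20 F}{F}$ ($C{\left(F \right)} = \frac{- 21 F + \left(F - 8\right)}{F} = \frac{- 21 F + \left(-8 + F\right)}{F} = \frac{-8 - 20 F}{F}$)
$C{\left(-10 \right)} j{\left(5 \right)} - 353 = \left(-20 - \frac{8}{-10}\right) \frac{1}{4} - 353 = \left(-20 - - \frac{4}{5}\right) \frac{1}{4} - 353 = \left(-20 + \frac{4}{5}\right) \frac{1}{4} - 353 = \left(- \frac{96}{5}\right) \frac{1}{4} - 353 = - \frac{24}{5} - 353 = - \frac{1789}{5}$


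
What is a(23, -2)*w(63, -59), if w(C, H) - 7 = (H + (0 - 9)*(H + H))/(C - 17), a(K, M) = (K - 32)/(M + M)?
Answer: 11925/184 ≈ 64.810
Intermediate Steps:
a(K, M) = (-32 + K)/(2*M) (a(K, M) = (-32 + K)/((2*M)) = (-32 + K)*(1/(2*M)) = (-32 + K)/(2*M))
w(C, H) = 7 - 17*H/(-17 + C) (w(C, H) = 7 + (H + (0 - 9)*(H + H))/(C - 17) = 7 + (H - 18*H)/(-17 + C) = 7 + (-17*H)/(-17 + C) = 7 - 17*H/(-17 + C))
a(23, -2)*w(63, -59) = ((½)*(-32 + 23)/(-2))*((-119 - 17*(-59) + 7*63)/(-17 + 63)) = ((½)*(-½)*(-9))*((-119 + 1003 + 441)/46) = 9*((1/46)*1325)/4 = (9/4)*(1325/46) = 11925/184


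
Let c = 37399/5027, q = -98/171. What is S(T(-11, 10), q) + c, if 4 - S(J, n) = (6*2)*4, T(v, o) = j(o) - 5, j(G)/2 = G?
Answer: -183789/5027 ≈ -36.560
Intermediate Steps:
q = -98/171 (q = -98*1/171 = -98/171 ≈ -0.57310)
c = 37399/5027 (c = 37399*(1/5027) = 37399/5027 ≈ 7.4396)
j(G) = 2*G
T(v, o) = -5 + 2*o (T(v, o) = 2*o - 5 = -5 + 2*o)
S(J, n) = -44 (S(J, n) = 4 - 6*2*4 = 4 - 12*4 = 4 - 1*48 = 4 - 48 = -44)
S(T(-11, 10), q) + c = -44 + 37399/5027 = -183789/5027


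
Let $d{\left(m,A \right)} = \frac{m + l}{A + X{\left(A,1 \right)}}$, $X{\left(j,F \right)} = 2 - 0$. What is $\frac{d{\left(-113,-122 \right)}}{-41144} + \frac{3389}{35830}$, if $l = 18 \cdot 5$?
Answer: $\frac{1673161783}{17690274240} \approx 0.094581$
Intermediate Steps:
$X{\left(j,F \right)} = 2$ ($X{\left(j,F \right)} = 2 + 0 = 2$)
$l = 90$
$d{\left(m,A \right)} = \frac{90 + m}{2 + A}$ ($d{\left(m,A \right)} = \frac{m + 90}{A + 2} = \frac{90 + m}{2 + A}$)
$\frac{d{\left(-113,-122 \right)}}{-41144} + \frac{3389}{35830} = \frac{\frac{1}{2 - 122} \left(90 - 113\right)}{-41144} + \frac{3389}{35830} = \frac{1}{-120} \left(-23\right) \left(- \frac{1}{41144}\right) + 3389 \cdot \frac{1}{35830} = \left(- \frac{1}{120}\right) \left(-23\right) \left(- \frac{1}{41144}\right) + \frac{3389}{35830} = \frac{23}{120} \left(- \frac{1}{41144}\right) + \frac{3389}{35830} = - \frac{23}{4937280} + \frac{3389}{35830} = \frac{1673161783}{17690274240}$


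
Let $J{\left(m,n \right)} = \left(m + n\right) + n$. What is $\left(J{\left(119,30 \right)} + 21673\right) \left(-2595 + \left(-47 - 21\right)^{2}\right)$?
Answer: $44337708$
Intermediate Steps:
$J{\left(m,n \right)} = m + 2 n$
$\left(J{\left(119,30 \right)} + 21673\right) \left(-2595 + \left(-47 - 21\right)^{2}\right) = \left(\left(119 + 2 \cdot 30\right) + 21673\right) \left(-2595 + \left(-47 - 21\right)^{2}\right) = \left(\left(119 + 60\right) + 21673\right) \left(-2595 + \left(-68\right)^{2}\right) = \left(179 + 21673\right) \left(-2595 + 4624\right) = 21852 \cdot 2029 = 44337708$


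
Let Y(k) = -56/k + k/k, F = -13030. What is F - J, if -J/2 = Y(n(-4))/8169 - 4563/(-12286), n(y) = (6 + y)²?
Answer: -653836520581/50182167 ≈ -13029.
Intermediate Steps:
Y(k) = 1 - 56/k (Y(k) = -56/k + 1 = 1 - 56/k)
J = -37115429/50182167 (J = -2*(((-56 + (6 - 4)²)/((6 - 4)²))/8169 - 4563/(-12286)) = -2*(((-56 + 2²)/(2²))*(1/8169) - 4563*(-1/12286)) = -2*(((-56 + 4)/4)*(1/8169) + 4563/12286) = -2*(((¼)*(-52))*(1/8169) + 4563/12286) = -2*(-13*1/8169 + 4563/12286) = -2*(-13/8169 + 4563/12286) = -2*37115429/100364334 = -37115429/50182167 ≈ -0.73961)
F - J = -13030 - 1*(-37115429/50182167) = -13030 + 37115429/50182167 = -653836520581/50182167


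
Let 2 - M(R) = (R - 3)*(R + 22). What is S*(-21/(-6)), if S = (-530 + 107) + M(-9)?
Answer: -1855/2 ≈ -927.50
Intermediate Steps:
M(R) = 2 - (-3 + R)*(22 + R) (M(R) = 2 - (R - 3)*(R + 22) = 2 - (-3 + R)*(22 + R))
S = -265 (S = (-530 + 107) + (68 - 1*(-9)² - 19*(-9)) = -423 + (68 - 1*81 + 171) = -423 + (68 - 81 + 171) = -423 + 158 = -265)
S*(-21/(-6)) = -(-5565)/(-6) = -(-5565)*(-1)/6 = -265*7/2 = -1855/2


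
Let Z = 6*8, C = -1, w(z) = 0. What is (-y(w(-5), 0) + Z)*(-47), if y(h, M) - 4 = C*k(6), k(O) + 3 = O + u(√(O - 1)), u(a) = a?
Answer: -2209 - 47*√5 ≈ -2314.1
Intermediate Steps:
k(O) = -3 + O + √(-1 + O) (k(O) = -3 + (O + √(O - 1)) = -3 + (O + √(-1 + O)) = -3 + O + √(-1 + O))
y(h, M) = 1 - √5 (y(h, M) = 4 - (-3 + 6 + √(-1 + 6)) = 4 - (-3 + 6 + √5) = 4 - (3 + √5) = 4 + (-3 - √5) = 1 - √5)
Z = 48
(-y(w(-5), 0) + Z)*(-47) = (-(1 - √5) + 48)*(-47) = ((-1 + √5) + 48)*(-47) = (47 + √5)*(-47) = -2209 - 47*√5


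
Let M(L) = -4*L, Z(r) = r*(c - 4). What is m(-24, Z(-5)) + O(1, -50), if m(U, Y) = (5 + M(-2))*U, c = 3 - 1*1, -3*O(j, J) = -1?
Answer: -935/3 ≈ -311.67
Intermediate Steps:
O(j, J) = 1/3 (O(j, J) = -1/3*(-1) = 1/3)
c = 2 (c = 3 - 1 = 2)
Z(r) = -2*r (Z(r) = r*(2 - 4) = r*(-2) = -2*r)
m(U, Y) = 13*U (m(U, Y) = (5 - 4*(-2))*U = (5 + 8)*U = 13*U)
m(-24, Z(-5)) + O(1, -50) = 13*(-24) + 1/3 = -312 + 1/3 = -935/3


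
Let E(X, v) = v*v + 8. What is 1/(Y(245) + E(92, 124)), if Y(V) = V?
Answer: 1/15629 ≈ 6.3984e-5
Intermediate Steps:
E(X, v) = 8 + v² (E(X, v) = v² + 8 = 8 + v²)
1/(Y(245) + E(92, 124)) = 1/(245 + (8 + 124²)) = 1/(245 + (8 + 15376)) = 1/(245 + 15384) = 1/15629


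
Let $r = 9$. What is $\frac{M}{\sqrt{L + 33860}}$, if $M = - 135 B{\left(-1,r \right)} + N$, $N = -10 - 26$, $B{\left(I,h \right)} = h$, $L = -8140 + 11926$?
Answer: $- \frac{1251 \sqrt{37646}}{37646} \approx -6.4476$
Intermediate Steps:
$L = 3786$
$N = -36$ ($N = -10 - 26 = -36$)
$M = -1251$ ($M = \left(-135\right) 9 - 36 = -1215 - 36 = -1251$)
$\frac{M}{\sqrt{L + 33860}} = - \frac{1251}{\sqrt{3786 + 33860}} = - \frac{1251}{\sqrt{37646}} = - 1251 \frac{\sqrt{37646}}{37646} = - \frac{1251 \sqrt{37646}}{37646}$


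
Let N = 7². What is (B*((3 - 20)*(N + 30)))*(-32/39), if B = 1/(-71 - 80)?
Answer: -42976/5889 ≈ -7.2977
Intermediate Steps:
N = 49
B = -1/151 (B = 1/(-151) = -1/151 ≈ -0.0066225)
(B*((3 - 20)*(N + 30)))*(-32/39) = (-(3 - 20)*(49 + 30)/151)*(-32/39) = (-(-17)*79/151)*(-32*1/39) = -1/151*(-1343)*(-32/39) = (1343/151)*(-32/39) = -42976/5889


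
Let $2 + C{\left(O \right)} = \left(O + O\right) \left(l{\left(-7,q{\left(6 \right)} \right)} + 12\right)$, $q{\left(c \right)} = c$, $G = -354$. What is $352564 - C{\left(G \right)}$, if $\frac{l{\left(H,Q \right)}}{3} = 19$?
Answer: $401418$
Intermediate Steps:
$l{\left(H,Q \right)} = 57$ ($l{\left(H,Q \right)} = 3 \cdot 19 = 57$)
$C{\left(O \right)} = -2 + 138 O$ ($C{\left(O \right)} = -2 + \left(O + O\right) \left(57 + 12\right) = -2 + 2 O 69 = -2 + 138 O$)
$352564 - C{\left(G \right)} = 352564 - \left(-2 + 138 \left(-354\right)\right) = 352564 - \left(-2 - 48852\right) = 352564 - -48854 = 352564 + 48854 = 401418$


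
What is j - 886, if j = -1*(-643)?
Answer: -243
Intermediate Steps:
j = 643
j - 886 = 643 - 886 = -243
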